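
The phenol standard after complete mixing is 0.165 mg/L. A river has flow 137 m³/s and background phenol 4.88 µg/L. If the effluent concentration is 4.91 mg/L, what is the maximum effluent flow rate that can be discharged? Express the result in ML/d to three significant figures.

399 ML/d

4.88 µg/L = 0.00488 mg/L.
Mass balance at complete mixing: C_std·(Q_w + Q_r) = Q_w·C_e + Q_r·C_b.
Rearranging, Q_w = Q_r·(C_std − C_b)/(C_e − C_std) = 137·(0.165 − 0.00488) / (4.91 − 0.165) = 4.623 m³/s.
= 399.4 ML/d.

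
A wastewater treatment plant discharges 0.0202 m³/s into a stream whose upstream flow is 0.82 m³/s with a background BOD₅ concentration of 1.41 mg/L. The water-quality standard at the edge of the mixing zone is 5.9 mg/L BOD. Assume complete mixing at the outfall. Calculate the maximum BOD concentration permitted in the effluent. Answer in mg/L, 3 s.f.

Mass balance: 5.9·0.8402 = 0.0202·Cₑ + 0.82·1.41.
Cₑ = (4.957 − 1.156) / 0.0202 = 188.2 mg/L.

188 mg/L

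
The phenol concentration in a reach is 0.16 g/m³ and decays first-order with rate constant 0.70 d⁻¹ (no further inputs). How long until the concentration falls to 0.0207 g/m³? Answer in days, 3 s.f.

2.92 d

t = ln(C₀/C)/k = ln(0.16/0.0207)/0.70 = 2.045/0.70 = 2.921 d.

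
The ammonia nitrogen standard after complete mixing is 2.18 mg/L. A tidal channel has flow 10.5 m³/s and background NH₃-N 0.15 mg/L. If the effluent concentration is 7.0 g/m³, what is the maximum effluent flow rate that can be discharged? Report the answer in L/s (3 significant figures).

Mass balance at complete mixing: C_std·(Q_w + Q_r) = Q_w·C_e + Q_r·C_b.
Rearranging, Q_w = Q_r·(C_std − C_b)/(C_e − C_std) = 10.5·(2.18 − 0.15) / (7 − 2.18) = 4.422 m³/s.
= 4422 L/s.

4420 L/s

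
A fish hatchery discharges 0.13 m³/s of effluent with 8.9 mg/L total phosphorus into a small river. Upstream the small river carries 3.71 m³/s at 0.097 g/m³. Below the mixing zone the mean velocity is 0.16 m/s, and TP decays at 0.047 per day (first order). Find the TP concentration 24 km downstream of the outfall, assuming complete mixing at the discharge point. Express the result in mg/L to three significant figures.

After complete mixing, C₀ = (0.13·8.9 + 3.71·0.097) / 3.84 = 0.395 mg/L.
Travel time t = 2.4e+04 m / 0.16 m/s = 1.5e+05 s = 1.736 d.
C = 0.395·exp(−0.047·1.736) = 0.395·0.9216 = 0.3641 mg/L.

0.364 mg/L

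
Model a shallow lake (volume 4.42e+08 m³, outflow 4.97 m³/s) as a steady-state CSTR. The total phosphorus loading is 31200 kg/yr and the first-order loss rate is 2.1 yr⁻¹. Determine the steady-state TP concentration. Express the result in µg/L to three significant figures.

28.8 µg/L

Outflow Q = 4.97 m³/s × 3.156e+07 s/yr = 1.568e+08 m³/yr.
Steady-state CSTR mass balance: W = Q·C + k·V·C, so C = W/(Q + kV).
Q + kV = 1.568e+08 + 2.1·4.42e+08 = 1.085e+09 m³/yr.
C = 31200/1.085e+09 = 2.875e-05 kg/m³ = 0.02875 mg/L = 28.75 µg/L.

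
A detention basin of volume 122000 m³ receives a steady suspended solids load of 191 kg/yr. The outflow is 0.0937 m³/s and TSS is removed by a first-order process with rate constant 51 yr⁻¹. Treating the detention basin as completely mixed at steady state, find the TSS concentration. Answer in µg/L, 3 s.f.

20.8 µg/L

Outflow Q = 0.0937 m³/s × 3.156e+07 s/yr = 2.957e+06 m³/yr.
Steady-state CSTR mass balance: W = Q·C + k·V·C, so C = W/(Q + kV).
Q + kV = 2.957e+06 + 51·122000 = 9.179e+06 m³/yr.
C = 191/9.179e+06 = 2.081e-05 kg/m³ = 0.02081 mg/L = 20.81 µg/L.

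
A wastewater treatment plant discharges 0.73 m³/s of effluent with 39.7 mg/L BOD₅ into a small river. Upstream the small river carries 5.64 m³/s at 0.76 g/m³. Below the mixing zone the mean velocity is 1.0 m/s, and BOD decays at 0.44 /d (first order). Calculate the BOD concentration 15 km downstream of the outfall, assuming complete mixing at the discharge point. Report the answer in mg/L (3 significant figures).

After complete mixing, C₀ = (0.73·39.7 + 5.64·0.76) / 6.37 = 5.223 mg/L.
Travel time t = 1.5e+04 m / 1.0 m/s = 1.5e+04 s = 0.1736 d.
C = 5.223·exp(−0.44·0.1736) = 5.223·0.9265 = 4.838 mg/L.

4.84 mg/L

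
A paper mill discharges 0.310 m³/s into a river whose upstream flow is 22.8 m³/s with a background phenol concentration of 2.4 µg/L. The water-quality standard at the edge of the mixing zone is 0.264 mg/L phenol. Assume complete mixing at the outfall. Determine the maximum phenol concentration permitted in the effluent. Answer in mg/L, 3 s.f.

19.5 mg/L

2.4 µg/L = 0.0024 mg/L.
Mass balance: 0.264·23.11 = 0.31·Cₑ + 22.8·0.0024.
Cₑ = (6.101 − 0.05472) / 0.31 = 19.5 mg/L.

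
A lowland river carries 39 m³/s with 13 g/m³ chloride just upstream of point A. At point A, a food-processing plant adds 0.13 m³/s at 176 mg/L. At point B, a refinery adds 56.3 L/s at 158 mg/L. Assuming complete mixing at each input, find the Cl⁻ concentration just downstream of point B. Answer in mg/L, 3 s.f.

13.7 mg/L

After input A: C = (39·13 + 0.13·176) / 39.13 = 13.54 mg/L.
56.3 L/s = 0.0563 m³/s.
After input B: C = (39.13·13.54 + 0.0563·158) / 39.19 = 13.75 mg/L.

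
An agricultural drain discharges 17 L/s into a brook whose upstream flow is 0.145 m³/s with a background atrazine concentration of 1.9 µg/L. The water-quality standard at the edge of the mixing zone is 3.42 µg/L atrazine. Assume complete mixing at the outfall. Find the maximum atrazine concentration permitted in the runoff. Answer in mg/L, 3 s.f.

0.0164 mg/L

17 L/s = 0.017 m³/s.
1.9 µg/L = 0.0019 mg/L.
3.42 µg/L = 0.00342 mg/L.
Mass balance: 0.00342·0.162 = 0.017·Cₑ + 0.145·0.0019.
Cₑ = (0.000554 − 0.0002755) / 0.017 = 0.01638 mg/L.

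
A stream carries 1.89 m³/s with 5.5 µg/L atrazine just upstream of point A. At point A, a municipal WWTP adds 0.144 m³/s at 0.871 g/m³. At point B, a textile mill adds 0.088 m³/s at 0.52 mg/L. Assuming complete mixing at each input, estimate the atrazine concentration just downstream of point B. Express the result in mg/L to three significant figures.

0.0856 mg/L

5.5 µg/L = 0.0055 mg/L.
After input A: C = (1.89·0.0055 + 0.144·0.871) / 2.034 = 0.06677 mg/L.
After input B: C = (2.034·0.06677 + 0.088·0.52) / 2.122 = 0.08557 mg/L.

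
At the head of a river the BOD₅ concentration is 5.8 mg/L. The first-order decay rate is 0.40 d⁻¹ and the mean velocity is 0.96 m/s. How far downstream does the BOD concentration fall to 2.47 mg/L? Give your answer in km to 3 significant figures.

From C = C₀·e^(−kt), t = ln(C₀/C)/k = ln(5.8/2.47)/0.40 = 0.8536/0.40 = 2.134 d.
Distance = v·t = 0.96 m/s × 1.844e+05 s = 1.77e+05 m = 177 km.

177 km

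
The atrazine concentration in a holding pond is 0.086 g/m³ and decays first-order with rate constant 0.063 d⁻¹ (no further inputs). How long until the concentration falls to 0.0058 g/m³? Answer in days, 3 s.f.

42.8 d

t = ln(C₀/C)/k = ln(0.086/0.0058)/0.063 = 2.696/0.063 = 42.8 d.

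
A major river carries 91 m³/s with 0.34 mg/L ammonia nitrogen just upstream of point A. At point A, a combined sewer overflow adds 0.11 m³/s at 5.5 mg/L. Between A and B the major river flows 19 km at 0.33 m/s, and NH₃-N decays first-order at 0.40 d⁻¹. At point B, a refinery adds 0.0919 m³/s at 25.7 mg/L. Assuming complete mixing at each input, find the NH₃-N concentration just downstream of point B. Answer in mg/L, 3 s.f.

After input A: C = (91·0.34 + 0.11·5.5) / 91.11 = 0.3462 mg/L.
Over the 19 km reach to input B (t = 5.758e+04 s = 0.6664 d), decay gives C = 0.3462·exp(−0.40·0.6664) = 0.2652 mg/L.
After input B: C = (91.11·0.2652 + 0.0919·25.7) / 91.2 = 0.2908 mg/L.

0.291 mg/L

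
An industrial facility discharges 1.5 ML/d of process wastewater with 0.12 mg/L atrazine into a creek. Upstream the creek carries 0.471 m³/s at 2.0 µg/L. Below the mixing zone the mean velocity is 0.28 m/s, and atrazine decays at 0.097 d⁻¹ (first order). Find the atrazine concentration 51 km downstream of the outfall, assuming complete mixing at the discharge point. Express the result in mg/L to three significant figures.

0.00505 mg/L

1.5 ML/d = 0.01736 m³/s.
2.0 µg/L = 0.002 mg/L.
After complete mixing, C₀ = (0.01736·0.12 + 0.471·0.002) / 0.4884 = 0.006195 mg/L.
Travel time t = 5.1e+04 m / 0.28 m/s = 1.821e+05 s = 2.108 d.
C = 0.006195·exp(−0.097·2.108) = 0.006195·0.8151 = 0.005049 mg/L.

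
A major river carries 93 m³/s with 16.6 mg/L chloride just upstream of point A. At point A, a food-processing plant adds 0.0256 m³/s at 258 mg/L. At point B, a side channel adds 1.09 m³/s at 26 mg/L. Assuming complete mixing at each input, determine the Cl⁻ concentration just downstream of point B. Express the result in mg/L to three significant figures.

After input A: C = (93·16.6 + 0.0256·258) / 93.03 = 16.67 mg/L.
After input B: C = (93.03·16.67 + 1.09·26) / 94.12 = 16.77 mg/L.

16.8 mg/L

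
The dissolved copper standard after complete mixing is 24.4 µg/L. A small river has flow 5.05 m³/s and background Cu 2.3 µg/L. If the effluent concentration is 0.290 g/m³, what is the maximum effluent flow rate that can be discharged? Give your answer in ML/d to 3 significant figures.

36.3 ML/d

2.3 µg/L = 0.0023 mg/L.
24.4 µg/L = 0.0244 mg/L.
Mass balance at complete mixing: C_std·(Q_w + Q_r) = Q_w·C_e + Q_r·C_b.
Rearranging, Q_w = Q_r·(C_std − C_b)/(C_e − C_std) = 5.05·(0.0244 − 0.0023) / (0.29 − 0.0244) = 0.4202 m³/s.
= 36.31 ML/d.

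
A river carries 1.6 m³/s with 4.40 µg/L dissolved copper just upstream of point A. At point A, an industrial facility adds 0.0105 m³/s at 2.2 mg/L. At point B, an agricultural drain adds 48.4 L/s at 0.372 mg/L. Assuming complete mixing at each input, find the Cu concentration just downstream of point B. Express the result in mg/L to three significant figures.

4.40 µg/L = 0.0044 mg/L.
After input A: C = (1.6·0.0044 + 0.0105·2.2) / 1.611 = 0.01871 mg/L.
48.4 L/s = 0.0484 m³/s.
After input B: C = (1.611·0.01871 + 0.0484·0.372) / 1.659 = 0.02902 mg/L.

0.0290 mg/L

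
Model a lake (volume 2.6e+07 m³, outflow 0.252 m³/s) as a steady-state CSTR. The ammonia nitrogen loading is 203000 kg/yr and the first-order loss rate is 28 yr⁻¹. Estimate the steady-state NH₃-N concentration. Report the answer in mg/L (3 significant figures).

0.276 mg/L

Outflow Q = 0.252 m³/s × 3.156e+07 s/yr = 7.953e+06 m³/yr.
Steady-state CSTR mass balance: W = Q·C + k·V·C, so C = W/(Q + kV).
Q + kV = 7.953e+06 + 28·2.6e+07 = 7.36e+08 m³/yr.
C = 203000/7.36e+08 = 0.0002758 kg/m³ = 0.2758 mg/L.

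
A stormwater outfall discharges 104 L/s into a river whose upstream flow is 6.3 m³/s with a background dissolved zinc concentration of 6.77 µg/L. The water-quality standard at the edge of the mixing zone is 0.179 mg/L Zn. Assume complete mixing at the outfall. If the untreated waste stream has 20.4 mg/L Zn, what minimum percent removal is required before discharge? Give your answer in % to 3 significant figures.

104 L/s = 0.104 m³/s.
6.77 µg/L = 0.00677 mg/L.
Mass balance: 0.179·6.404 = 0.104·Cₑ + 6.3·0.00677.
Cₑ = (1.146 − 0.04265) / 0.104 = 10.61 mg/L.
Required removal = 1 − 10.61/20.4 = 47.98 %.

48.0 %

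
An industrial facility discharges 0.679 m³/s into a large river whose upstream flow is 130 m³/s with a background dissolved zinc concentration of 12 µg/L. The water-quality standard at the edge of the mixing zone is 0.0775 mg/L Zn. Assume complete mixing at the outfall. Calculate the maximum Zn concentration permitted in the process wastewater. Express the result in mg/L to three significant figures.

12 µg/L = 0.012 mg/L.
Mass balance: 0.0775·130.7 = 0.679·Cₑ + 130·0.012.
Cₑ = (10.13 − 1.56) / 0.679 = 12.62 mg/L.

12.6 mg/L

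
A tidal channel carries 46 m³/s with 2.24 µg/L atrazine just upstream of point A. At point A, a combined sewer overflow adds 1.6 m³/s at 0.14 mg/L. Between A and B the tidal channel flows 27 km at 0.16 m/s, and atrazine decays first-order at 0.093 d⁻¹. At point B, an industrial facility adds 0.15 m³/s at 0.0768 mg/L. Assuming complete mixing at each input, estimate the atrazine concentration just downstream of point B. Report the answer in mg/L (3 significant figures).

2.24 µg/L = 0.00224 mg/L.
After input A: C = (46·0.00224 + 1.6·0.14) / 47.6 = 0.006871 mg/L.
Over the 27 km reach to input B (t = 1.688e+05 s = 1.953 d), decay gives C = 0.006871·exp(−0.093·1.953) = 0.005729 mg/L.
After input B: C = (47.6·0.005729 + 0.15·0.0768) / 47.75 = 0.005953 mg/L.

0.00595 mg/L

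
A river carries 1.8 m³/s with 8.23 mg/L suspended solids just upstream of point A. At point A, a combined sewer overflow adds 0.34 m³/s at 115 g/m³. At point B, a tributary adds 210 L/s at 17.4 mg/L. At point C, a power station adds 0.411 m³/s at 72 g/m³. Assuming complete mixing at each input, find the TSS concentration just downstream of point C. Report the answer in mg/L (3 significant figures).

31.6 mg/L

After input A: C = (1.8·8.23 + 0.34·115) / 2.14 = 25.19 mg/L.
210 L/s = 0.21 m³/s.
After input B: C = (2.14·25.19 + 0.21·17.4) / 2.35 = 24.5 mg/L.
After input C: C = (2.35·24.5 + 0.411·72) / 2.761 = 31.57 mg/L.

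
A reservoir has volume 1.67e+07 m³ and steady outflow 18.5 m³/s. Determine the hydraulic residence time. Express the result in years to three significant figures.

Q = 18.5 m³/s × 3.156e+07 s/yr = 5.838e+08 m³/yr.
Hydraulic residence time τ = V/Q = 1.67e+07/5.838e+08 = 0.0286 yr.

0.0286 yr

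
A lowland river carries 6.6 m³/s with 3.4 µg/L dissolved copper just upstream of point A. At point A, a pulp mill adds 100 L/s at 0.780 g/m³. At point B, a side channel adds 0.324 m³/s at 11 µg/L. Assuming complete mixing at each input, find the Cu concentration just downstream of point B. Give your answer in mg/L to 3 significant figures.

3.4 µg/L = 0.0034 mg/L.
100 L/s = 0.1 m³/s.
After input A: C = (6.6·0.0034 + 0.1·0.78) / 6.7 = 0.01499 mg/L.
11 µg/L = 0.011 mg/L.
After input B: C = (6.7·0.01499 + 0.324·0.011) / 7.024 = 0.01481 mg/L.

0.0148 mg/L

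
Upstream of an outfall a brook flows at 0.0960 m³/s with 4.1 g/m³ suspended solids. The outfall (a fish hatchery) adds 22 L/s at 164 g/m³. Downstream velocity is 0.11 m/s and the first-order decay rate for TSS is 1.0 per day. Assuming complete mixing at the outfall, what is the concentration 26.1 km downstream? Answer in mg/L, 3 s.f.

22 L/s = 0.022 m³/s.
After complete mixing, C₀ = (0.022·164 + 0.096·4.1) / 0.118 = 33.91 mg/L.
Travel time t = 2.61e+04 m / 0.11 m/s = 2.373e+05 s = 2.746 d.
C = 33.91·exp(−1.0·2.746) = 33.91·0.06417 = 2.176 mg/L.

2.18 mg/L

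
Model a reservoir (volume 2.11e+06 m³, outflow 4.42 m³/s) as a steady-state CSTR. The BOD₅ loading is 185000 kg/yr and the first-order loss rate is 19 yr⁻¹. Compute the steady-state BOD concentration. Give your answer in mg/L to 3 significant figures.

Outflow Q = 4.42 m³/s × 3.156e+07 s/yr = 1.395e+08 m³/yr.
Steady-state CSTR mass balance: W = Q·C + k·V·C, so C = W/(Q + kV).
Q + kV = 1.395e+08 + 19·2.11e+06 = 1.796e+08 m³/yr.
C = 185000/1.796e+08 = 0.00103 kg/m³ = 1.03 mg/L.

1.03 mg/L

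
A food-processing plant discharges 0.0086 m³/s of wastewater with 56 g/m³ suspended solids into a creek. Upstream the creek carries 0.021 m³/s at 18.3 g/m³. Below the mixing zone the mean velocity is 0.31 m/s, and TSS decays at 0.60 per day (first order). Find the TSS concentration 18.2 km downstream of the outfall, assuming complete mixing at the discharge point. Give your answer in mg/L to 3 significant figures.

19.5 mg/L

After complete mixing, C₀ = (0.0086·56 + 0.021·18.3) / 0.0296 = 29.25 mg/L.
Travel time t = 1.82e+04 m / 0.31 m/s = 5.871e+04 s = 0.6795 d.
C = 29.25·exp(−0.60·0.6795) = 29.25·0.6652 = 19.46 mg/L.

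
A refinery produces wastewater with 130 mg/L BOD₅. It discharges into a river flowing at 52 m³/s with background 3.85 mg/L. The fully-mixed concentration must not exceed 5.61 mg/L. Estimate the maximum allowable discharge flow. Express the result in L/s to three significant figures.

736 L/s

Mass balance at complete mixing: C_std·(Q_w + Q_r) = Q_w·C_e + Q_r·C_b.
Rearranging, Q_w = Q_r·(C_std − C_b)/(C_e − C_std) = 52·(5.61 − 3.85) / (130 − 5.61) = 0.7358 m³/s.
= 735.8 L/s.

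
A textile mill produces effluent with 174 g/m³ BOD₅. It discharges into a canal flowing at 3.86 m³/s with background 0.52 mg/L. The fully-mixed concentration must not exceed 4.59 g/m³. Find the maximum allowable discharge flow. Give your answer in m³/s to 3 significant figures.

Mass balance at complete mixing: C_std·(Q_w + Q_r) = Q_w·C_e + Q_r·C_b.
Rearranging, Q_w = Q_r·(C_std − C_b)/(C_e − C_std) = 3.86·(4.59 − 0.52) / (174 − 4.59) = 0.09273 m³/s.

0.0927 m³/s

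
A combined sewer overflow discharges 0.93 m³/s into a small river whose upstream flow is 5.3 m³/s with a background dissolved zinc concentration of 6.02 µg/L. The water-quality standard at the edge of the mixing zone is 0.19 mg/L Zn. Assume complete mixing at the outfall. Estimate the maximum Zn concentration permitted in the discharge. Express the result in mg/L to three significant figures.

6.02 µg/L = 0.00602 mg/L.
Mass balance: 0.19·6.23 = 0.93·Cₑ + 5.3·0.00602.
Cₑ = (1.184 − 0.03191) / 0.93 = 1.238 mg/L.

1.24 mg/L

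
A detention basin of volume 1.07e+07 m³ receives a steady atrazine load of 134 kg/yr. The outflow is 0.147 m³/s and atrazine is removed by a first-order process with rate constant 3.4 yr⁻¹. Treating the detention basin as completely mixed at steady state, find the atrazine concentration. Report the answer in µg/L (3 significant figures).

3.27 µg/L

Outflow Q = 0.147 m³/s × 3.156e+07 s/yr = 4.639e+06 m³/yr.
Steady-state CSTR mass balance: W = Q·C + k·V·C, so C = W/(Q + kV).
Q + kV = 4.639e+06 + 3.4·1.07e+07 = 4.102e+07 m³/yr.
C = 134/4.102e+07 = 3.267e-06 kg/m³ = 0.003267 mg/L = 3.267 µg/L.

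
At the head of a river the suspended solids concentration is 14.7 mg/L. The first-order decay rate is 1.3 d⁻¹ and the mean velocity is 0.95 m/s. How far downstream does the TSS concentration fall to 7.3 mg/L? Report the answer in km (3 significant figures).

From C = C₀·e^(−kt), t = ln(C₀/C)/k = ln(14.7/7.3)/1.3 = 0.7/1.3 = 0.5384 d.
Distance = v·t = 0.95 m/s × 4.652e+04 s = 4.42e+04 m = 44.2 km.

44.2 km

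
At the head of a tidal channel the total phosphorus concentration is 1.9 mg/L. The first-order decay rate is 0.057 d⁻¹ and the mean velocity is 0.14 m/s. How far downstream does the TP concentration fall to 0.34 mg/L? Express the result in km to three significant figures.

365 km

From C = C₀·e^(−kt), t = ln(C₀/C)/k = ln(1.9/0.34)/0.057 = 1.721/0.057 = 30.19 d.
Distance = v·t = 0.14 m/s × 2.608e+06 s = 3.651e+05 m = 365.1 km.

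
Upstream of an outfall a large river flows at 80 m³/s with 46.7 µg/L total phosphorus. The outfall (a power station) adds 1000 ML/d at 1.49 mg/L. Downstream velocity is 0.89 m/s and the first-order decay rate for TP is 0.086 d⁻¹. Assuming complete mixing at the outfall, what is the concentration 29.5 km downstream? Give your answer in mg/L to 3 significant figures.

1000 ML/d = 11.57 m³/s.
46.7 µg/L = 0.0467 mg/L.
After complete mixing, C₀ = (11.57·1.49 + 80·0.0467) / 91.57 = 0.2291 mg/L.
Travel time t = 2.95e+04 m / 0.89 m/s = 3.315e+04 s = 0.3836 d.
C = 0.2291·exp(−0.086·0.3836) = 0.2291·0.9675 = 0.2217 mg/L.

0.222 mg/L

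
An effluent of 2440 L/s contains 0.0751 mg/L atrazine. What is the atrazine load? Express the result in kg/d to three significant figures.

2440 L/s = 2.44 m³/s.
Mass flux = Q·C = 2.44 m³/s × 0.0751 g/m³ = 0.1832 g/s.
= 0.1832 g/s × 86.4 = 15.83 kg/d.

15.8 kg/d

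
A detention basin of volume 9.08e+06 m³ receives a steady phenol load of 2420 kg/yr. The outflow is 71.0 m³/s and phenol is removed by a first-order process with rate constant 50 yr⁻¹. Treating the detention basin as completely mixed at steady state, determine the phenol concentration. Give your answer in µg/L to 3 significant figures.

0.898 µg/L

Outflow Q = 71.0 m³/s × 3.156e+07 s/yr = 2.241e+09 m³/yr.
Steady-state CSTR mass balance: W = Q·C + k·V·C, so C = W/(Q + kV).
Q + kV = 2.241e+09 + 50·9.08e+06 = 2.695e+09 m³/yr.
C = 2420/2.695e+09 = 8.981e-07 kg/m³ = 0.0008981 mg/L = 0.8981 µg/L.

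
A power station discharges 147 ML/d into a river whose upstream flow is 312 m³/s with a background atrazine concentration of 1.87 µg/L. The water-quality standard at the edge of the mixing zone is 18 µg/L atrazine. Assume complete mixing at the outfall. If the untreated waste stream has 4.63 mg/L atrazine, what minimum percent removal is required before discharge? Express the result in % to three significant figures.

35.7 %

147 ML/d = 1.701 m³/s.
1.87 µg/L = 0.00187 mg/L.
18 µg/L = 0.018 mg/L.
Mass balance: 0.018·313.7 = 1.701·Cₑ + 312·0.00187.
Cₑ = (5.647 − 0.5834) / 1.701 = 2.976 mg/L.
Required removal = 1 − 2.976/4.63 = 35.73 %.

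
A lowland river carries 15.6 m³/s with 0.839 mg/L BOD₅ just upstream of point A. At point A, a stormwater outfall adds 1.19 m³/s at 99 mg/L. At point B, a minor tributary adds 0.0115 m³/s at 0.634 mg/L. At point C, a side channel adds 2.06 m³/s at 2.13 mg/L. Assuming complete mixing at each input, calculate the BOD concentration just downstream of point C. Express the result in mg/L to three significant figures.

7.17 mg/L

After input A: C = (15.6·0.839 + 1.19·99) / 16.79 = 7.796 mg/L.
After input B: C = (16.79·7.796 + 0.0115·0.634) / 16.8 = 7.791 mg/L.
After input C: C = (16.8·7.791 + 2.06·2.13) / 18.86 = 7.173 mg/L.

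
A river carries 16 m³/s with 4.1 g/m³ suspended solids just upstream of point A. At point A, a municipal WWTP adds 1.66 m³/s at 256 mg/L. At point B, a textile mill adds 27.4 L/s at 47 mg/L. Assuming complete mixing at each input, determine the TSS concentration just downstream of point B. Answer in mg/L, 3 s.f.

After input A: C = (16·4.1 + 1.66·256) / 17.66 = 27.78 mg/L.
27.4 L/s = 0.0274 m³/s.
After input B: C = (17.66·27.78 + 0.0274·47) / 17.69 = 27.81 mg/L.

27.8 mg/L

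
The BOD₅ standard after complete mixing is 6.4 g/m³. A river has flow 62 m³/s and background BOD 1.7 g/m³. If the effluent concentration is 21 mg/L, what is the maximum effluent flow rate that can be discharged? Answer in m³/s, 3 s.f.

20.0 m³/s

Mass balance at complete mixing: C_std·(Q_w + Q_r) = Q_w·C_e + Q_r·C_b.
Rearranging, Q_w = Q_r·(C_std − C_b)/(C_e − C_std) = 62·(6.4 − 1.7) / (21 − 6.4) = 19.96 m³/s.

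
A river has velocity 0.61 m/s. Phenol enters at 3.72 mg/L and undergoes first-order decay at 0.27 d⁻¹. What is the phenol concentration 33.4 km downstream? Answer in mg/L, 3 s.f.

3.13 mg/L

Travel time t = 33.4 km / 0.61 m/s = 3.34e+04/0.61 = 5.475e+04 s = 0.6337 d.
First-order decay: C = 3.72·exp(−0.27·0.6337) = 3.72·0.8427 = 3.135 mg/L.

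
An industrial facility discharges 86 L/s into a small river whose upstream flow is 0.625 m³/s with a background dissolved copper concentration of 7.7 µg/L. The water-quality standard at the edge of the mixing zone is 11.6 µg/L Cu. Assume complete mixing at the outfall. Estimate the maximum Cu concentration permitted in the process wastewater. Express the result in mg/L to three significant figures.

0.0399 mg/L

86 L/s = 0.086 m³/s.
7.7 µg/L = 0.0077 mg/L.
11.6 µg/L = 0.0116 mg/L.
Mass balance: 0.0116·0.711 = 0.086·Cₑ + 0.625·0.0077.
Cₑ = (0.008248 − 0.004812) / 0.086 = 0.03994 mg/L.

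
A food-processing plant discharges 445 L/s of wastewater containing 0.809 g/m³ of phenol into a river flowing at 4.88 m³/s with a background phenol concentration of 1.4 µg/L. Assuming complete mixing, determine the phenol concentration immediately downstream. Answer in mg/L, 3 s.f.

445 L/s = 0.445 m³/s.
1.4 µg/L = 0.0014 mg/L.
By mass balance at complete mixing, C = (0.445·0.809 + 4.88·0.0014) / (0.445 + 4.88) = 0.3668/5.325 = 0.06889 mg/L.

0.0689 mg/L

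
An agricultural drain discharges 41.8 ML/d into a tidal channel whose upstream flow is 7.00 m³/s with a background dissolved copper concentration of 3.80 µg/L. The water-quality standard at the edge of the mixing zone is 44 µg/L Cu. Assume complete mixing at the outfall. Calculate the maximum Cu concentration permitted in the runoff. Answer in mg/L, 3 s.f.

41.8 ML/d = 0.4838 m³/s.
3.80 µg/L = 0.0038 mg/L.
44 µg/L = 0.044 mg/L.
Mass balance: 0.044·7.484 = 0.4838·Cₑ + 7·0.0038.
Cₑ = (0.3293 − 0.0266) / 0.4838 = 0.6256 mg/L.

0.626 mg/L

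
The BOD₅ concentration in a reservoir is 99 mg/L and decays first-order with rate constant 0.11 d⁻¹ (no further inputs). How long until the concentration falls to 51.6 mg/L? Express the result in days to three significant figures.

5.92 d

t = ln(C₀/C)/k = ln(99/51.6)/0.11 = 0.6516/0.11 = 5.924 d.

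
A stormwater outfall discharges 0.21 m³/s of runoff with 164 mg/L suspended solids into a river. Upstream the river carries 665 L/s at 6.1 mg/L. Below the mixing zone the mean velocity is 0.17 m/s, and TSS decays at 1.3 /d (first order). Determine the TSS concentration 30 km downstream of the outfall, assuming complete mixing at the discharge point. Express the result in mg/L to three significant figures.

665 L/s = 0.665 m³/s.
After complete mixing, C₀ = (0.21·164 + 0.665·6.1) / 0.875 = 44 mg/L.
Travel time t = 3e+04 m / 0.17 m/s = 1.765e+05 s = 2.042 d.
C = 44·exp(−1.3·2.042) = 44·0.07028 = 3.092 mg/L.

3.09 mg/L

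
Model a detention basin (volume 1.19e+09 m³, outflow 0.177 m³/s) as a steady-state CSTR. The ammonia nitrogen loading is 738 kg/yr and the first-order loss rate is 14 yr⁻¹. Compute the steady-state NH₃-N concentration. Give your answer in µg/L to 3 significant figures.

Outflow Q = 0.177 m³/s × 3.156e+07 s/yr = 5.586e+06 m³/yr.
Steady-state CSTR mass balance: W = Q·C + k·V·C, so C = W/(Q + kV).
Q + kV = 5.586e+06 + 14·1.19e+09 = 1.667e+10 m³/yr.
C = 738/1.667e+10 = 4.428e-08 kg/m³ = 4.428e-05 mg/L = 0.04428 µg/L.

0.0443 µg/L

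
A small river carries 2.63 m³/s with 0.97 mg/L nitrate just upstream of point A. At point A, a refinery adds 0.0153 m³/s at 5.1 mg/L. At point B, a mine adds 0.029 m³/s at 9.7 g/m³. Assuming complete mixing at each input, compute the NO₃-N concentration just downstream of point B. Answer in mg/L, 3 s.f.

After input A: C = (2.63·0.97 + 0.0153·5.1) / 2.645 = 0.9939 mg/L.
After input B: C = (2.645·0.9939 + 0.029·9.7) / 2.674 = 1.088 mg/L.

1.09 mg/L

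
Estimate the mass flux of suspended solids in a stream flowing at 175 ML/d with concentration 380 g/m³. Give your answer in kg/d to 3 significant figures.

66500 kg/d

175 ML/d = 2.025 m³/s.
Mass flux = Q·C = 2.025 m³/s × 380 g/m³ = 769.7 g/s.
= 769.7 g/s × 86.4 = 6.65e+04 kg/d.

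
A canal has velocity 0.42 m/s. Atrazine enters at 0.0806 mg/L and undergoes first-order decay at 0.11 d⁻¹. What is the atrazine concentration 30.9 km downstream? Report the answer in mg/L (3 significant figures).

0.0734 mg/L

Travel time t = 30.9 km / 0.42 m/s = 3.09e+04/0.42 = 7.357e+04 s = 0.8515 d.
First-order decay: C = 0.0806·exp(−0.11·0.8515) = 0.0806·0.9106 = 0.07339 mg/L.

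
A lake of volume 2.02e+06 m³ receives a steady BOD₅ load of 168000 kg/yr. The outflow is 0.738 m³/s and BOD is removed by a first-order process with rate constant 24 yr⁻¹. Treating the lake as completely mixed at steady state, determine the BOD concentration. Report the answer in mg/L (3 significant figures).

2.34 mg/L

Outflow Q = 0.738 m³/s × 3.156e+07 s/yr = 2.329e+07 m³/yr.
Steady-state CSTR mass balance: W = Q·C + k·V·C, so C = W/(Q + kV).
Q + kV = 2.329e+07 + 24·2.02e+06 = 7.177e+07 m³/yr.
C = 168000/7.177e+07 = 0.002341 kg/m³ = 2.341 mg/L.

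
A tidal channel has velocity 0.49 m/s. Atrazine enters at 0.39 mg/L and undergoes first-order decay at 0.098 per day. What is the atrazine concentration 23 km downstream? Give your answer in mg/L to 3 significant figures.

Travel time t = 23 km / 0.49 m/s = 2.3e+04/0.49 = 4.694e+04 s = 0.5433 d.
First-order decay: C = 0.39·exp(−0.098·0.5433) = 0.39·0.9482 = 0.3698 mg/L.

0.370 mg/L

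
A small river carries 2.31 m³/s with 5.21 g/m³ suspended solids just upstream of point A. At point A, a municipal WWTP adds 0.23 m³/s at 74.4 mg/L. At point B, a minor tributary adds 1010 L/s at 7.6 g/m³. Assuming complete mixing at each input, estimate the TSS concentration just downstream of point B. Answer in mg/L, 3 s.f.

After input A: C = (2.31·5.21 + 0.23·74.4) / 2.54 = 11.48 mg/L.
1010 L/s = 1.01 m³/s.
After input B: C = (2.54·11.48 + 1.01·7.6) / 3.55 = 10.37 mg/L.

10.4 mg/L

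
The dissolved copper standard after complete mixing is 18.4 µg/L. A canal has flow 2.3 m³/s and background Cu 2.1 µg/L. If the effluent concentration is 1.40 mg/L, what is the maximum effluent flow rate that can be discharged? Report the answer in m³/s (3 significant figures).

2.1 µg/L = 0.0021 mg/L.
18.4 µg/L = 0.0184 mg/L.
Mass balance at complete mixing: C_std·(Q_w + Q_r) = Q_w·C_e + Q_r·C_b.
Rearranging, Q_w = Q_r·(C_std − C_b)/(C_e − C_std) = 2.3·(0.0184 − 0.0021) / (1.4 − 0.0184) = 0.02714 m³/s.

0.0271 m³/s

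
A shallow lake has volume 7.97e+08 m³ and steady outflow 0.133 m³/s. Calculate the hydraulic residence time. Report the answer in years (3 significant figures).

Q = 0.133 m³/s × 3.156e+07 s/yr = 4.197e+06 m³/yr.
Hydraulic residence time τ = V/Q = 7.97e+08/4.197e+06 = 189.9 yr.

190 yr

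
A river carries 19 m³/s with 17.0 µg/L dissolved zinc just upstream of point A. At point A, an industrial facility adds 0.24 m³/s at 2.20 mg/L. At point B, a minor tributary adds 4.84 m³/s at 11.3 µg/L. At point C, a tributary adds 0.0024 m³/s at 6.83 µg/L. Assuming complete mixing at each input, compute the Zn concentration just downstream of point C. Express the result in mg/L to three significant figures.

17.0 µg/L = 0.017 mg/L.
After input A: C = (19·0.017 + 0.24·2.2) / 19.24 = 0.04423 mg/L.
11.3 µg/L = 0.0113 mg/L.
After input B: C = (19.24·0.04423 + 4.84·0.0113) / 24.08 = 0.03761 mg/L.
6.83 µg/L = 0.00683 mg/L.
After input C: C = (24.08·0.03761 + 0.0024·0.00683) / 24.08 = 0.03761 mg/L.

0.0376 mg/L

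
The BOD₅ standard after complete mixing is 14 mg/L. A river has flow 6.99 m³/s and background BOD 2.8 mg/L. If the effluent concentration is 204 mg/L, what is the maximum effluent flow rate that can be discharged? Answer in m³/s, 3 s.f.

Mass balance at complete mixing: C_std·(Q_w + Q_r) = Q_w·C_e + Q_r·C_b.
Rearranging, Q_w = Q_r·(C_std − C_b)/(C_e − C_std) = 6.99·(14 − 2.8) / (204 − 14) = 0.412 m³/s.

0.412 m³/s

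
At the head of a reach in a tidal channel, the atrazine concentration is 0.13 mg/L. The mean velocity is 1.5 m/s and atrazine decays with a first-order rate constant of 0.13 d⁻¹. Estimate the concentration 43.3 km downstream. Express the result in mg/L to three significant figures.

0.124 mg/L

Travel time t = 43.3 km / 1.5 m/s = 4.33e+04/1.5 = 2.887e+04 s = 0.3341 d.
First-order decay: C = 0.13·exp(−0.13·0.3341) = 0.13·0.9575 = 0.1245 mg/L.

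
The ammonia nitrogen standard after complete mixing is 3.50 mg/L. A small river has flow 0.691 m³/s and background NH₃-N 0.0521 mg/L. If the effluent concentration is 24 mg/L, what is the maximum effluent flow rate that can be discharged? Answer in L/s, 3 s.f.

116 L/s

Mass balance at complete mixing: C_std·(Q_w + Q_r) = Q_w·C_e + Q_r·C_b.
Rearranging, Q_w = Q_r·(C_std − C_b)/(C_e − C_std) = 0.691·(3.5 − 0.0521) / (24 − 3.5) = 0.1162 m³/s.
= 116.2 L/s.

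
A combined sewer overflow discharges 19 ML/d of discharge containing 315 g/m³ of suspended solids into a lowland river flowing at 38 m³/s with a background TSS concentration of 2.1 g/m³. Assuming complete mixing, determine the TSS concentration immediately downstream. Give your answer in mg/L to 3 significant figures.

3.90 mg/L

19 ML/d = 0.2199 m³/s.
Conservation of mass across the mixing zone: C = (0.2199·315 + 38·2.1) / (0.2199 + 38) = 149.1/38.22 = 3.9 mg/L.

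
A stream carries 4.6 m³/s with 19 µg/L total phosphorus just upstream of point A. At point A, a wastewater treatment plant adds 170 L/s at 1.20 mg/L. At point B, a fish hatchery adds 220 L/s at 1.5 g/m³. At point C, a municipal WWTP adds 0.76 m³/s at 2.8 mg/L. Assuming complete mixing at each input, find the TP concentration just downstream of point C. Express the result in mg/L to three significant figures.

19 µg/L = 0.019 mg/L.
170 L/s = 0.17 m³/s.
After input A: C = (4.6·0.019 + 0.17·1.2) / 4.77 = 0.06109 mg/L.
220 L/s = 0.22 m³/s.
After input B: C = (4.77·0.06109 + 0.22·1.5) / 4.99 = 0.1245 mg/L.
After input C: C = (4.99·0.1245 + 0.76·2.8) / 5.75 = 0.4782 mg/L.

0.478 mg/L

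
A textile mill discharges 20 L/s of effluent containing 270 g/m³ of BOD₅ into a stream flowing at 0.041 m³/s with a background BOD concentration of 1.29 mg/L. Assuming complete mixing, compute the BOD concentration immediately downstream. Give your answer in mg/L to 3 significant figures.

20 L/s = 0.02 m³/s.
By mass balance at complete mixing, C = (0.02·270 + 0.041·1.29) / (0.02 + 0.041) = 5.453/0.061 = 89.39 mg/L.

89.4 mg/L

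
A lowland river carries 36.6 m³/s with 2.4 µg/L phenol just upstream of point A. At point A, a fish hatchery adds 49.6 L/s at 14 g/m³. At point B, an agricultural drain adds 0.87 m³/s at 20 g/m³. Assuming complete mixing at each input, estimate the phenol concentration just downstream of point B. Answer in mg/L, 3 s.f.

0.485 mg/L

2.4 µg/L = 0.0024 mg/L.
49.6 L/s = 0.0496 m³/s.
After input A: C = (36.6·0.0024 + 0.0496·14) / 36.65 = 0.02134 mg/L.
After input B: C = (36.65·0.02134 + 0.87·20) / 37.52 = 0.4846 mg/L.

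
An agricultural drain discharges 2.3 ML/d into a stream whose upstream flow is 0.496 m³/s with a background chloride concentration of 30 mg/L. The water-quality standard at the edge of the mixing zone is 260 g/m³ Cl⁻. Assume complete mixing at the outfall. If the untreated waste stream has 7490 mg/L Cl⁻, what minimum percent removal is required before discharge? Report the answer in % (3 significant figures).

2.3 ML/d = 0.02662 m³/s.
Mass balance: 260·0.5226 = 0.02662·Cₑ + 0.496·30.
Cₑ = (135.9 − 14.88) / 0.02662 = 4545 mg/L.
Required removal = 1 − 4545/7490 = 39.31 %.

39.3 %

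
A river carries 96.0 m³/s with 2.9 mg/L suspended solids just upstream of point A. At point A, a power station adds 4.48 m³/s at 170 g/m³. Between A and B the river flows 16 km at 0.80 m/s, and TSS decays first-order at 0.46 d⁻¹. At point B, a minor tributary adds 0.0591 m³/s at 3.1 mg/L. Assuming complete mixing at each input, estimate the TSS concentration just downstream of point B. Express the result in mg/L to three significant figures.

9.30 mg/L

After input A: C = (96·2.9 + 4.48·170) / 100.5 = 10.35 mg/L.
Over the 16 km reach to input B (t = 2e+04 s = 0.2315 d), decay gives C = 10.35·exp(−0.46·0.2315) = 9.305 mg/L.
After input B: C = (100.5·9.305 + 0.0591·3.1) / 100.5 = 9.301 mg/L.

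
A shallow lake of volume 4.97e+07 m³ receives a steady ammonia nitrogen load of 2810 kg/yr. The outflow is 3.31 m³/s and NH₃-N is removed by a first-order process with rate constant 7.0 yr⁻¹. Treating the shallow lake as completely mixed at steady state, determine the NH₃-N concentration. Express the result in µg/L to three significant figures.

6.21 µg/L

Outflow Q = 3.31 m³/s × 3.156e+07 s/yr = 1.045e+08 m³/yr.
Steady-state CSTR mass balance: W = Q·C + k·V·C, so C = W/(Q + kV).
Q + kV = 1.045e+08 + 7.0·4.97e+07 = 4.524e+08 m³/yr.
C = 2810/4.524e+08 = 6.212e-06 kg/m³ = 0.006212 mg/L = 6.212 µg/L.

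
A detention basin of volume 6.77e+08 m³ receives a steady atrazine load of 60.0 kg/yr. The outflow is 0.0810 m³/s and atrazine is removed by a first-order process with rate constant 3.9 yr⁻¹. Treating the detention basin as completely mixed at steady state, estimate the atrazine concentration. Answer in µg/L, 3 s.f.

Outflow Q = 0.0810 m³/s × 3.156e+07 s/yr = 2.556e+06 m³/yr.
Steady-state CSTR mass balance: W = Q·C + k·V·C, so C = W/(Q + kV).
Q + kV = 2.556e+06 + 3.9·6.77e+08 = 2.643e+09 m³/yr.
C = 60.0/2.643e+09 = 2.27e-08 kg/m³ = 2.27e-05 mg/L = 0.0227 µg/L.

0.0227 µg/L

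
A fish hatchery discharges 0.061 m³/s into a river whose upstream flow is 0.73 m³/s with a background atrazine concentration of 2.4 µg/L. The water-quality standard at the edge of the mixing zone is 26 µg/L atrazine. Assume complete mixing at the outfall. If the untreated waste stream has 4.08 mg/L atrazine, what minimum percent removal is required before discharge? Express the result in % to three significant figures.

92.4 %

2.4 µg/L = 0.0024 mg/L.
26 µg/L = 0.026 mg/L.
Mass balance: 0.026·0.791 = 0.061·Cₑ + 0.73·0.0024.
Cₑ = (0.02057 − 0.001752) / 0.061 = 0.3084 mg/L.
Required removal = 1 − 0.3084/4.08 = 92.44 %.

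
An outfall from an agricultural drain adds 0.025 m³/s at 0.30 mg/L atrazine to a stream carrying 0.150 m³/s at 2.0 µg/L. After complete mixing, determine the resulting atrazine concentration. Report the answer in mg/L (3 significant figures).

2.0 µg/L = 0.002 mg/L.
Flow-weighted mixing gives C = (0.025·0.3 + 0.15·0.002) / (0.025 + 0.15) = 0.0078/0.175 = 0.04457 mg/L.

0.0446 mg/L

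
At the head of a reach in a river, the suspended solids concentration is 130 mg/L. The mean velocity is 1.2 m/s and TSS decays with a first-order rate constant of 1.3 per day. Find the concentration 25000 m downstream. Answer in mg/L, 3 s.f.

95.0 mg/L

Travel time t = 25000 m / 1.2 m/s = 2.5e+04/1.2 = 2.083e+04 s = 0.2411 d.
First-order decay: C = 130·exp(−1.3·0.2411) = 130·0.7309 = 95.02 mg/L.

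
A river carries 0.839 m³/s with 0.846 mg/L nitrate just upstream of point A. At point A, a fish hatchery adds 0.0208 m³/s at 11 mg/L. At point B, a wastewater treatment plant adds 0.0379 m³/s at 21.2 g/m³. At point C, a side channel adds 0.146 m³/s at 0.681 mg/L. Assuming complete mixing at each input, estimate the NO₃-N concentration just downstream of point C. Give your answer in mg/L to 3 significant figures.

After input A: C = (0.839·0.846 + 0.0208·11) / 0.8598 = 1.092 mg/L.
After input B: C = (0.8598·1.092 + 0.0379·21.2) / 0.8977 = 1.941 mg/L.
After input C: C = (0.8977·1.941 + 0.146·0.681) / 1.044 = 1.764 mg/L.

1.76 mg/L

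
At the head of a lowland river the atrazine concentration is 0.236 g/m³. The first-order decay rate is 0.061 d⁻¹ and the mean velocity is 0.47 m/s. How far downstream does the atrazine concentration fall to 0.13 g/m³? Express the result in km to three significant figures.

397 km

From C = C₀·e^(−kt), t = ln(C₀/C)/k = ln(0.236/0.13)/0.061 = 0.5963/0.061 = 9.775 d.
Distance = v·t = 0.47 m/s × 8.446e+05 s = 3.97e+05 m = 397 km.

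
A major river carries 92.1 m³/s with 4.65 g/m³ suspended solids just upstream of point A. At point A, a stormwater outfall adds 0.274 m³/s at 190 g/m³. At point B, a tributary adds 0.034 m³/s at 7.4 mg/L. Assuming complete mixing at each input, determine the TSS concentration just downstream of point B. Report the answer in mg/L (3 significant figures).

5.20 mg/L

After input A: C = (92.1·4.65 + 0.274·190) / 92.37 = 5.2 mg/L.
After input B: C = (92.37·5.2 + 0.034·7.4) / 92.41 = 5.201 mg/L.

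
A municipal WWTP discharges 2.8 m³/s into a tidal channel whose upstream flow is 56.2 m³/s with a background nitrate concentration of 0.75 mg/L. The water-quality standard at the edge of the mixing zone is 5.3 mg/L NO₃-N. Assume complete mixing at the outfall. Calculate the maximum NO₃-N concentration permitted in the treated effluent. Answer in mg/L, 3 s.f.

96.6 mg/L

Mass balance: 5.3·59 = 2.8·Cₑ + 56.2·0.75.
Cₑ = (312.7 − 42.15) / 2.8 = 96.62 mg/L.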